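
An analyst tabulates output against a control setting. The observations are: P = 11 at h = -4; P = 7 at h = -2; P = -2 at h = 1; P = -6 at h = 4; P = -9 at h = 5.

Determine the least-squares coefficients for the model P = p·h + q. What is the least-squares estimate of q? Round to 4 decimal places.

q = 1.9660

Setting ∂/∂p … = 0 gives: 62·p + 4·q = -129;  4·p + 5·q = 1.
(Σh·h = 62, Σh = 4, Σ1 = 5, Σh·P = -129, ΣP = 1.)
Determinant 62·5 − 4² = 294.
p = ((-129)·5 − 4·1)/294 = -649/294; q = (62·1 − 4·(-129))/294 = 289/147.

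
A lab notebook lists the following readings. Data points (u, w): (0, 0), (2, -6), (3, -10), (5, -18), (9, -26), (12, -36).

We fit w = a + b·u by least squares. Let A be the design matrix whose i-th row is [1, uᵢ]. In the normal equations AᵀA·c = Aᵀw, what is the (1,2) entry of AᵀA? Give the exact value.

31

Row 1 ↔ basis 1, column 2 ↔ basis u, so (AᵀA)_{1,2} = Σᵢ u = (1)·(0) + (1)·(2) + (1)·(3) + (1)·(5) + (1)·(9) + (1)·(12) = 31.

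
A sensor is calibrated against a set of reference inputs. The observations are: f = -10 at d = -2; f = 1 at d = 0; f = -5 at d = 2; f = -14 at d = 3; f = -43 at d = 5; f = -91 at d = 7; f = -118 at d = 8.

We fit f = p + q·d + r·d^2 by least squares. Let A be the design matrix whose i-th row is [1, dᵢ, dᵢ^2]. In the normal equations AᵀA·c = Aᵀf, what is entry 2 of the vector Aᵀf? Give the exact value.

-1828

Entry 2 ↔ basis d, so (Aᵀf)_{2} = Σᵢ (d)·fᵢ = (-2)·(-10) + (0)·(1) + (2)·(-5) + (3)·(-14) + (5)·(-43) + (7)·(-91) + (8)·(-118) = -1828.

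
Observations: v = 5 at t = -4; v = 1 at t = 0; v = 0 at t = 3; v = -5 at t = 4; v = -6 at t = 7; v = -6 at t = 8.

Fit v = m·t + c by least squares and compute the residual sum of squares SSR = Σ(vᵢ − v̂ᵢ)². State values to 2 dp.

Forming AᵀA = [[154, 18]; [18, 6]] and Aᵀv = [-130, -11]ᵀ gives AᵀA·[m, c]ᵀ = Aᵀv.
Determinant 154·6 − 18² = 600.
m = ((-130)·6 − 18·(-11))/600 = -97/100; c = (154·(-11) − 18·(-130))/600 = 323/300.
Residuals: 13/300, -23/300, 11/6, -659/300, -43/150, 41/60; SSR = 2623/300.

SSR = 8.74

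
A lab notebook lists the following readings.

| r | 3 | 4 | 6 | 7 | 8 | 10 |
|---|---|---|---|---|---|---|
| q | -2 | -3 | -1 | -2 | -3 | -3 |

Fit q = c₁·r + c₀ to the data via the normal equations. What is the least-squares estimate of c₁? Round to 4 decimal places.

c₁ = -0.1000

From the data, Σr·r = 274, Σr = 38, Σ1 = 6.
Right-hand side: Σr·q = -92, Σq = -14.
So XᵀX·[c₁, c₀]ᵀ = Xᵀq: [[274, 38]; [38, 6]]·[c₁, c₀]ᵀ = [-92, -14]ᵀ.
Eliminating c₀: 6·(row 1) − 38·(row 2) gives 200·c₁ = 6·(-92) − 38·(-14) = -20, so c₁ = -1/10.
Then c₀ = ((-14) − 38·(-1/10))/6 = -17/10.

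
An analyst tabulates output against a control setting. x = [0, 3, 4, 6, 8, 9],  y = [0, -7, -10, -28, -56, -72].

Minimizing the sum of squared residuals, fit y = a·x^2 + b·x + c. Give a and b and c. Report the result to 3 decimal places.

a = -1.062, b = 1.611, c = -0.420

Entries of AᵀA: Σx^2·x^2 = 12290, Σx^2·x = 1548, Σx^2 = 206, Σx·x = 206, Σx = 30, Σ1 = 6.
Right-hand side: Σx^2·y = -10647, Σx·y = -1325, Σy = -173.
AᵀA·[a, b, c]ᵀ = Aᵀy becomes [[12290, 1548, 206]; [1548, 206, 30]; [206, 30, 6]]·[a, b, c]ᵀ = [-10647, -1325, -173]ᵀ.
Solving the 3×3 system (Gaussian elimination) gives a = -2714/2555, b = 4117/2555, c = -2147/5110.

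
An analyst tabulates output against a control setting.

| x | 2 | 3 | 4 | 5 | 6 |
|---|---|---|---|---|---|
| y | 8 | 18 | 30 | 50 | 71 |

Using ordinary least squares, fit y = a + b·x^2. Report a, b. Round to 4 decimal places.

Sums needed: Σ1 = 5, Σx^2 = 90, Σx^2·x^2 = 2274.
For Aᵀy: Σy = 177, Σx^2·y = 4480.
Δ = 5·2274 − 90² = 3270.
a = (177·2274 − 90·4480)/3270 = -117/545; b = (5·4480 − 90·177)/3270 = 647/327.

a = -0.2147, b = 1.9786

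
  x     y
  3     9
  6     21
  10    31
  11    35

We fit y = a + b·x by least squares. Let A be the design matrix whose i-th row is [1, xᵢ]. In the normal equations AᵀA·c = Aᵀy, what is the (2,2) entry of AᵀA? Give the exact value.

Row 2 ↔ basis x, column 2 ↔ basis x, so (AᵀA)_{2,2} = Σᵢ (x)·(x) = (3)·(3) + (6)·(6) + (10)·(10) + (11)·(11) = 266.

266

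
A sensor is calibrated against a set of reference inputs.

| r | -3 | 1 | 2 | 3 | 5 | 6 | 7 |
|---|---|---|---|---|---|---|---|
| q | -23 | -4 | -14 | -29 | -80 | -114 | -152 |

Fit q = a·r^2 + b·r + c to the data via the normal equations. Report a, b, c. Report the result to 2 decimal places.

Compute the Gram sums: Σr^2·r^2 = 4501, Σr^2·r = 693, Σr^2 = 133, Σr·r = 133, Σr = 21, Σ1 = 7.
For Aᵀq: Σr^2·q = -14080, Σr·q = -2198, Σq = -416.
So AᵀA·[a, b, c]ᵀ = Aᵀq: [[4501, 693, 133]; [693, 133, 21]; [133, 21, 7]]·[a, b, c]ᵀ = [-14080, -2198, -416]ᵀ.
Inverting the 3×3 Gram matrix, [a, b, c]ᵀ = [-5465/1848, -709/616, 7/33]ᵀ.

a = -2.96, b = -1.15, c = 0.21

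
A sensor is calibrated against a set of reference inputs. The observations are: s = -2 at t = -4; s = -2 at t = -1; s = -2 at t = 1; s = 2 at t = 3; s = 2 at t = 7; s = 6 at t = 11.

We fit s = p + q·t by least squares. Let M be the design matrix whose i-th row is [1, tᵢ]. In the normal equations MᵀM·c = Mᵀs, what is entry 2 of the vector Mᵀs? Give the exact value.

Entry 2 ↔ basis t, so (Mᵀs)_{2} = Σᵢ (t)·sᵢ = (-4)·(-2) + (-1)·(-2) + (1)·(-2) + (3)·(2) + (7)·(2) + (11)·(6) = 94.

94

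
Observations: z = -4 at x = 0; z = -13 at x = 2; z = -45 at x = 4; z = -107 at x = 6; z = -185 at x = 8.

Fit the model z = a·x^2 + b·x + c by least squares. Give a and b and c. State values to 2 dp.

Sums needed: Σx^2·x^2 = 5664, Σx^2·x = 800, Σx^2 = 120, Σx·x = 120, Σx = 20, Σ1 = 5.
For Aᵀz: Σx^2·z = -16464, Σx·z = -2328, Σz = -354.
AᵀA·[a, b, c]ᵀ = Aᵀz becomes [[5664, 800, 120]; [800, 120, 20]; [120, 20, 5]]·[a, b, c]ᵀ = [-16464, -2328, -354]ᵀ.
Inverting the 3×3 Gram matrix, [a, b, c]ᵀ = [-3, 6/5, -18/5]ᵀ.

a = -3.00, b = 1.20, c = -3.60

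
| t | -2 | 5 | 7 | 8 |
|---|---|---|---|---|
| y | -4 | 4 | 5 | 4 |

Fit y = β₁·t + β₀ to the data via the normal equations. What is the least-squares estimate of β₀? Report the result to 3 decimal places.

Entries of MᵀM: Σt·t = 142, Σt = 18, Σ1 = 4.
Right-hand side: Σt·y = 95, Σy = 9.
Normal equations: [[142, 18]; [18, 4]]·[β₁, β₀]ᵀ = [95, 9]ᵀ.
Eliminating β₀: 4·(row 1) − 18·(row 2) gives 244·β₁ = 4·95 − 18·9 = 218, so β₁ = 109/122.
Then β₀ = (9 − 18·(109/122))/4 = -108/61.

β₀ = -1.770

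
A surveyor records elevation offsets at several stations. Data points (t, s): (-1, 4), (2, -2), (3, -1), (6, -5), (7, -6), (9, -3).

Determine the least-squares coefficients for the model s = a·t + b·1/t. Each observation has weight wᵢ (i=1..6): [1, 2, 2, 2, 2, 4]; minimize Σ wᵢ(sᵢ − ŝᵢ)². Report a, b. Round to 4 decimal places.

a = -0.4432, b = -3.0085

Normal-equation sums: Σwᵢ·t·t = 521, Σwᵢ·t·1/t = 13, Σwᵢ·1/t·1/t = 7414/3969.
For AᵀWs: Σwᵢ·t·s = -270, Σwᵢ·1/t·s = -239/21.
AᵀWA·[a, b]ᵀ = AᵀWs becomes [[521, 13]; [13, 7414/3969]]·[a, b]ᵀ = [-270, -239/21]ᵀ.
Eliminating b: (7414/3969)·(row 1) − 13·(row 2) gives (3191933/3969)·a = (7414/3969)·(-270) − 13·(-239/21) = -52391/147, so a = -1414557/3191933.
Then b = ((-239/21) − 13·(-1414557/3191933))/(7414/3969) = -9602901/3191933.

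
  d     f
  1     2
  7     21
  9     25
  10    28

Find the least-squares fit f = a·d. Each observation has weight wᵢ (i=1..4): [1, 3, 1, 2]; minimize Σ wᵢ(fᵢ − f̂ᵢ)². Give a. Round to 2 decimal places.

a = 2.86

With design matrix M, MᵀWM = [[429]] and MᵀWf = [1228]ᵀ.
Hence a = 1228 / 429 ≈ 2.86247.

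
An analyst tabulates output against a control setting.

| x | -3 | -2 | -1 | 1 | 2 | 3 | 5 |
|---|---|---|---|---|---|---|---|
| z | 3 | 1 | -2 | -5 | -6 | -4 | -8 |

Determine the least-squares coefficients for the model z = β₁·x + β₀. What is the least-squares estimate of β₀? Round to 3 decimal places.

β₀ = -2.090

The normal equations are: 53·β₁ + 5·β₀ = -78;  5·β₁ + 7·β₀ = -21.
(Σx·x = 53, Σx = 5, Σ1 = 7, Σx·z = -78, Σz = -21.)
Δ = 53·7 − 5² = 346.
β₁ = ((-78)·7 − 5·(-21))/346 = -441/346; β₀ = (53·(-21) − 5·(-78))/346 = -723/346.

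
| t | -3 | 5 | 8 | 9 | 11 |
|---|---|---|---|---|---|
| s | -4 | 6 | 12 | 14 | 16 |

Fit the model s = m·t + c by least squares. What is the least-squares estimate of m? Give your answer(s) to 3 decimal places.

m = 1.467

Compute the Gram sums: Σt·t = 300, Σt = 30, Σ1 = 5.
Right-hand side: Σt·s = 440, Σs = 44.
Normal equations: [[300, 30]; [30, 5]]·[m, c]ᵀ = [440, 44]ᵀ.
Determinant 300·5 − 30² = 600.
m = (440·5 − 30·44)/600 = 22/15; c = (300·44 − 30·440)/600 = 0.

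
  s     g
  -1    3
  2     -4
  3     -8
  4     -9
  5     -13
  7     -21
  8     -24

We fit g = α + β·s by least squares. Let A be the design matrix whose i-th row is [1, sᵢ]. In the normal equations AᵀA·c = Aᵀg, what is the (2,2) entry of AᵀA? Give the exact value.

168

Row 2 ↔ basis s, column 2 ↔ basis s, so (AᵀA)_{2,2} = Σᵢ (s)·(s) = (-1)·(-1) + (2)·(2) + (3)·(3) + (4)·(4) + (5)·(5) + (7)·(7) + (8)·(8) = 168.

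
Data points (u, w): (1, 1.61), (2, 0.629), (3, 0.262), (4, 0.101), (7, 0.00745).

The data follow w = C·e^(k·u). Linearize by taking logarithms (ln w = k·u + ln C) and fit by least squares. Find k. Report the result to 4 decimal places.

Linearized form: ln w = k·u + ln C. From the 5 transformed points,
AᵀA = [[79.0000, 17.0000]; [17.0000, 5]], rhs = [-47.9366, -8.5190]ᵀ  (here Σu = 17.0000, Σ(u)² = 79.0000, Σln w = -8.5190, Σu·ln w = -47.9366).
Solving (det = 106.0000): k = -0.89491, ln C = 1.33889.

k = -0.8949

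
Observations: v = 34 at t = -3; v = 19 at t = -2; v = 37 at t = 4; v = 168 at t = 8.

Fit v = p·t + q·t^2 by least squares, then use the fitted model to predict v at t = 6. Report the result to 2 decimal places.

Entries of XᵀX: Σt·t = 93, Σt·t^2 = 541, Σt^2·t^2 = 4449.
Right-hand side: Σt·v = 1352, Σt^2·v = 11726.
So XᵀX·[p, q]ᵀ = Xᵀv: [[93, 541]; [541, 4449]]·[p, q]ᵀ = [1352, 11726]ᵀ.
det = 93·4449 − 541² = 121076.
p = (1352·4449 − 541·11726)/121076 = -164359/60538; q = (93·11726 − 541·1352)/121076 = 179543/60538.
At t = 6: v̂ = (-164359/60538)·(6) + (179543/60538)·(36) = 2738697/30269.

v̂ = 90.48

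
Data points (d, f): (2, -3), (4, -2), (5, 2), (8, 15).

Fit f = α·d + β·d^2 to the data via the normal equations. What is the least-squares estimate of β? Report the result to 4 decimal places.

β = 0.5547

Setting ∂/∂α … = 0 gives: 109·α + 709·β = 116;  709·α + 4993·β = 966.
(Σd·d = 109, Σd·d^2 = 709, Σd^2·d^2 = 4993, Σd·f = 116, Σd^2·f = 966.)
Eliminating β: 4993·(row 1) − 709·(row 2) gives 41556·α = 4993·116 − 709·966 = -105706, so α = -52853/20778.
Then β = (966 − 709·(-52853/20778))/4993 = 11525/20778.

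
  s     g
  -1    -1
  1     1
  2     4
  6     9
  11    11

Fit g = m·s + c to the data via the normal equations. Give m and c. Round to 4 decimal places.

From the data, Σs·s = 163, Σs = 19, Σ1 = 5.
Moment sums: Σs·g = 185, Σg = 24.
Δ = 163·5 − 19² = 454.
m = (185·5 − 19·24)/454 = 469/454; c = (163·24 − 19·185)/454 = 397/454.

m = 1.0330, c = 0.8744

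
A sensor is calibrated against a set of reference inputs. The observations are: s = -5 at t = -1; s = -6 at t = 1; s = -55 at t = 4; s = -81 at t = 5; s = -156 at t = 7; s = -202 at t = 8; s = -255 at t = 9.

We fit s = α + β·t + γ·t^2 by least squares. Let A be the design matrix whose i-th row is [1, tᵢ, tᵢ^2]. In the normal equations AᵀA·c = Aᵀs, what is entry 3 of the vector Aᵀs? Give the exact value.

Entry 3 ↔ basis t^2, so (Aᵀs)_{3} = Σᵢ (t^2)·sᵢ = (1)·(-5) + (1)·(-6) + (16)·(-55) + (25)·(-81) + (49)·(-156) + (64)·(-202) + (81)·(-255) = -44143.

-44143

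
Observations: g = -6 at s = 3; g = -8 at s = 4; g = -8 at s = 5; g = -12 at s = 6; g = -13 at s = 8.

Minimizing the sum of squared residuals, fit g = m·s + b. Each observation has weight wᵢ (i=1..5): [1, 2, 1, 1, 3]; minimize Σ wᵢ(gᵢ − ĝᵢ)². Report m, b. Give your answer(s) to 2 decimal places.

From the data, Σwᵢ·s·s = 294, Σwᵢ·s = 46, Σwᵢ·1 = 8.
For XᵀWg: Σwᵢ·s·g = -506, Σwᵢ·g = -81.
Eliminating b: 8·(row 1) − 46·(row 2) gives 236·m = 8·(-506) − 46·(-81) = -322, so m = -161/118.
Then b = ((-81) − 46·(-161/118))/8 = -269/118.

m = -1.36, b = -2.28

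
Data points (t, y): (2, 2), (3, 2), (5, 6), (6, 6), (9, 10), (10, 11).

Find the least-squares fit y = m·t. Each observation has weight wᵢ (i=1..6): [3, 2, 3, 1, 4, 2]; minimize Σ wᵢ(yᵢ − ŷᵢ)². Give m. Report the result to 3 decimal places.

Compute the Gram sums: Σwᵢ·t·t = 665.
And Σwᵢ·t·y = 730.
So MᵀWM·[m]ᵀ = MᵀWy: [[665]]·[m]ᵀ = [730]ᵀ.
Hence m = 730 / 665 ≈ 1.09774.

m = 1.098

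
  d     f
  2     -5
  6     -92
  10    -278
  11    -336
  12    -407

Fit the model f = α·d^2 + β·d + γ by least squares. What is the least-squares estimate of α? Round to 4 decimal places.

From the data, Σd^2·d^2 = 46689, Σd^2·d = 4283, Σd^2 = 405, Σd·d = 405, Σd = 41, Σ1 = 5.
Right-hand side: Σd^2·f = -130396, Σd·f = -11922, Σf = -1118.
Normal equations: [[46689, 4283, 405]; [4283, 405, 41]; [405, 41, 5]]·[α, β, γ]ᵀ = [-130396, -11922, -1118]ᵀ.
Row-reducing yields α = -113902/37219, β = 7891/2863, γ = 8959/5317.

α = -3.0603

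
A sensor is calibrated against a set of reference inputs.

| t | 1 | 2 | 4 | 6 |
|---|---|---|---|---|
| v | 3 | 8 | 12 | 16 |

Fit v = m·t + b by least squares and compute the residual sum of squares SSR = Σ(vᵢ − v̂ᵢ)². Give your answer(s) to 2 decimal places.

SSR = 3.66

Sums needed: Σt·t = 57, Σt = 13, Σ1 = 4.
Moment sums: Σt·v = 163, Σv = 39.
AᵀA·[m, b]ᵀ = Aᵀv becomes [[57, 13]; [13, 4]]·[m, b]ᵀ = [163, 39]ᵀ.
Eliminating b: 4·(row 1) − 13·(row 2) gives 59·m = 4·163 − 13·39 = 145, so m = 145/59.
Then b = (39 − 13·(145/59))/4 = 104/59.
Residuals: -72/59, 78/59, 24/59, -30/59; SSR = 216/59.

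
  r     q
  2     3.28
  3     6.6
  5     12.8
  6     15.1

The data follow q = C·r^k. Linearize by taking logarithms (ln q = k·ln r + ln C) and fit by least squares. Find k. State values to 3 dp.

Let Y = ln q. Fitting Y = k·ln r + ln C by least squares:
Σln r = 5.1930, Σ(ln r)² = 7.4881, Σln q = 8.3391, Σln r·ln q = 11.8638.
Normal system: [[7.4881, 5.1930]; [5.1930, 4]]·[k, ln C]ᵀ = [11.8638, 8.3391]ᵀ.
Δ = 7.4881·4 − (5.1930)² = 2.9856; k = (11.8638·4 − 5.1930·8.3391)/2.9856 = 1.39025, ln C = (7.4881·8.3391 − 5.1930·11.8638)/2.9856 = 0.27988.

k = 1.390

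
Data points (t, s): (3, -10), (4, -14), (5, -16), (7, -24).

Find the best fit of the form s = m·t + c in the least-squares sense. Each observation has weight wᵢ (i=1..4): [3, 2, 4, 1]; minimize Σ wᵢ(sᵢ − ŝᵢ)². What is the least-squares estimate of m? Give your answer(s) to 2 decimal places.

m = -3.31

XᵀWX·[m, c]ᵀ = XᵀWs reads: 208·m + 44·c = -690;  44·m + 10·c = -146.
(Σwᵢ·t·t = 208, Σwᵢ·t = 44, Σwᵢ·1 = 10, Σwᵢ·t·s = -690, Σwᵢ·s = -146.)
det = 208·10 − 44² = 144.
m = ((-690)·10 − 44·(-146))/144 = -119/36; c = (208·(-146) − 44·(-690))/144 = -1/18.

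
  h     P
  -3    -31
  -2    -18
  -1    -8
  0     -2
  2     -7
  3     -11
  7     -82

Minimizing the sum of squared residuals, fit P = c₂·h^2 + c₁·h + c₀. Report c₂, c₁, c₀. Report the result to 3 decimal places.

c₂ = -2.059, c₁ = 3.139, c₀ = -3.046

Forming XᵀX = [[2596, 342, 76]; [342, 76, 6]; [76, 6, 7]] and XᵀP = [-4504, -484, -159]ᵀ gives XᵀX·[c₂, c₁, c₀]ᵀ = XᵀP.
Row-reducing yields c₂ = -175969/85449, c₁ = 89412/28483, c₀ = -37187/12207.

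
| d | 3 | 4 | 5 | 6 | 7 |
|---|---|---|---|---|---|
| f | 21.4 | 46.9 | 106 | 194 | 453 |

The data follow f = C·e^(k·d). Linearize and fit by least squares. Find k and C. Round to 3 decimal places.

k = 0.752, C = 2.292

Taking logs, ln f = k·d + ln C, so regress ln f on d.
Σd = 25.0000, Σ(d)² = 135.0000, Σln f = 22.9586, Σd·ln f = 122.3178.
Equations: 135.0000·k + 25.0000·ln C = 122.3178;  25.0000·k + 5·ln C = 22.9586.
Solving (det = 50.0000): k = 0.75248, ln C = 0.82930, so C = exp(0.82930) = 2.29171.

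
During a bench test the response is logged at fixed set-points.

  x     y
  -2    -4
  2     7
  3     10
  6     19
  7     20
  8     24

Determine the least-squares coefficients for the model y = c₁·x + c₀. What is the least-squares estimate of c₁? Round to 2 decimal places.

The normal equations are: 166·c₁ + 24·c₀ = 498;  24·c₁ + 6·c₀ = 76.
(Σx·x = 166, Σx = 24, Σ1 = 6, Σx·y = 498, Σy = 76.)
Δ = 166·6 − 24² = 420.
c₁ = (498·6 − 24·76)/420 = 97/35; c₀ = (166·76 − 24·498)/420 = 166/105.

c₁ = 2.77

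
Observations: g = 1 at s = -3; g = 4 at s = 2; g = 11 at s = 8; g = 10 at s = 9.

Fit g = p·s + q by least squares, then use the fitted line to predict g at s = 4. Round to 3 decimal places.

Compute the Gram sums: Σs·s = 158, Σs = 16, Σ1 = 4.
Moment sums: Σs·g = 183, Σg = 26.
MᵀM·[p, q]ᵀ = Mᵀg becomes [[158, 16]; [16, 4]]·[p, q]ᵀ = [183, 26]ᵀ.
Δ = 158·4 − 16² = 376.
p = (183·4 − 16·26)/376 = 79/94; q = (158·26 − 16·183)/376 = 295/94.
At s = 4: ĝ = (79/94)·(4) + (295/94)·(1) = 13/2.

ĝ = 6.500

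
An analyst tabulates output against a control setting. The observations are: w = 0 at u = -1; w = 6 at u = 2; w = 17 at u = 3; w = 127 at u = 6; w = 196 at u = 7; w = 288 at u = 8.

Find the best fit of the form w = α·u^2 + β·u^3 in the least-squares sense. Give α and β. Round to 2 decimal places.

α = 0.51, β = 0.50

Setting ∂/∂α … = 0 gives: 7891·α + 57625·β = 32785;  57625·α + 427243·β = 242623.
(Σu^2·u^2 = 7891, Σu^2·u^3 = 57625, Σu^3·u^3 = 427243, Σu^2·w = 32785, Σu^3·w = 242623.)
Eliminating β: 427243·(row 1) − 57625·(row 2) gives 50733888·α = 427243·32785 − 57625·242623 = 26011380, so α = 2167615/4227824.
Then β = (242623 − 57625·(2167615/4227824))/427243 = 2108539/4227824.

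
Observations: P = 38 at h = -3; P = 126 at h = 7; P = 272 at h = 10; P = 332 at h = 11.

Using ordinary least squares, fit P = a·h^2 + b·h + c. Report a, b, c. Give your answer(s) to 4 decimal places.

a = 3.0517, b = -3.3926, c = 0.3480

The normal system MᵀM·[a, b, c]ᵀ = MᵀP is [[27123, 2647, 279]; [2647, 279, 25]; [279, 25, 4]]·[a, b, c]ᵀ = [73888, 7140, 768]ᵀ.
Inverting the 3×3 Gram matrix, [a, b, c]ᵀ = [380675/124742, -423205/124742, 21707/62371]ᵀ.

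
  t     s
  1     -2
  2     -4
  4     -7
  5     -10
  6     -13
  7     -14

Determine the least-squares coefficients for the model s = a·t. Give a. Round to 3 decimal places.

a = -2.015

AᵀA·[a]ᵀ = Aᵀs reads: 131·a = -264.
Hence a = -264 / 131 ≈ -2.01527.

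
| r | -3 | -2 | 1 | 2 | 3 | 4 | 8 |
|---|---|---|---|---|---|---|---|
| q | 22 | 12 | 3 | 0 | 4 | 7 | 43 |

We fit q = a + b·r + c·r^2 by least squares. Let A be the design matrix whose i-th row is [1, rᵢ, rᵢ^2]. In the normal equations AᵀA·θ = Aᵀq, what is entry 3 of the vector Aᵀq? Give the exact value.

3149

Entry 3 ↔ basis r^2, so (Aᵀq)_{3} = Σᵢ (r^2)·qᵢ = (9)·(22) + (4)·(12) + (1)·(3) + (4)·(0) + (9)·(4) + (16)·(7) + (64)·(43) = 3149.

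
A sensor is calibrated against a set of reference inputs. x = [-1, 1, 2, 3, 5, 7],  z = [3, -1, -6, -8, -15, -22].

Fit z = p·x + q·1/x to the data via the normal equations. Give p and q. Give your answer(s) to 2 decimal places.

Normal-equation sums: Σx·x = 89, Σx·1/x = 6, Σ1/x·1/x = 106789/44100.
For Mᵀz: Σx·z = -269, Σ1/x·z = -332/21.
So MᵀM·[p, q]ᵀ = Mᵀz: [[89, 6]; [6, 106789/44100]]·[p, q]ᵀ = [-269, -332/21]ᵀ.
det = 89·(106789/44100) − 6² = 7916621/44100.
p = ((-269)·(106789/44100) − 6·(-332/21))/(7916621/44100) = -24543041/7916621; q = (89·(-332/21) − 6·(-269))/(7916621/44100) = 9126600/7916621.

p = -3.10, q = 1.15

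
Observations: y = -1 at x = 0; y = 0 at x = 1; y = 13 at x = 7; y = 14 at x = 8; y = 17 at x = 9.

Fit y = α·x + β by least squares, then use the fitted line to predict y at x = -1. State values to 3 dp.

The normal system AᵀA·[α, β]ᵀ = Aᵀy is [[195, 25]; [25, 5]]·[α, β]ᵀ = [356, 43]ᵀ.
Determinant 195·5 − 25² = 350.
α = (356·5 − 25·43)/350 = 141/70; β = (195·43 − 25·356)/350 = -103/70.
At x = -1: ŷ = (141/70)·(-1) + (-103/70)·(1) = -122/35.

ŷ = -3.486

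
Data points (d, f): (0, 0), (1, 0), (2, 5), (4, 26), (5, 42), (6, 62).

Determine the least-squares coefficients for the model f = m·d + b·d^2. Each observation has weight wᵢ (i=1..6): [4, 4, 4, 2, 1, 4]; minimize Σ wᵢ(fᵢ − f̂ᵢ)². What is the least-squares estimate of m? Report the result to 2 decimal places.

m = -1.49

The normal equations are: 221·m + 1153·b = 1946;  1153·m + 6389·b = 10890.
(Σwᵢ·d·d = 221, Σwᵢ·d·d^2 = 1153, Σwᵢ·d^2·d^2 = 6389, Σwᵢ·d·f = 1946, Σwᵢ·d^2·f = 10890.)
Eliminating b: 6389·(row 1) − 1153·(row 2) gives 82560·m = 6389·1946 − 1153·10890 = -123176, so m = -15397/10320.
Then b = (10890 − 1153·(-15397/10320))/6389 = 20369/10320.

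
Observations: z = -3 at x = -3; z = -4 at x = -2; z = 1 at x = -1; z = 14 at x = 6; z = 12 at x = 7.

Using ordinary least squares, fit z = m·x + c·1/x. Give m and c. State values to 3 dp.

With design matrix M, MᵀM = [[99, 5]; [5, 1243/882]] and Mᵀz = [184, 127/21]ᵀ.
Eliminating c: (1243/882)·(row 1) − 5·(row 2) gives (11223/98)·m = (1243/882)·184 − 5·(127/21) = 101021/441, so m = 202042/101007.
Then c = ((127/21) − 5·(202042/101007))/(1243/882) = -31486/11223.

m = 2.000, c = -2.805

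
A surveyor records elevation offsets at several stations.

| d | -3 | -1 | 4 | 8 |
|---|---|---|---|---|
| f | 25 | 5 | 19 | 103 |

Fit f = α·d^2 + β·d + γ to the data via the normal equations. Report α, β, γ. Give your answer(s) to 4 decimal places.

Compute the Gram sums: Σd^2·d^2 = 4434, Σd^2·d = 548, Σd^2 = 90, Σd·d = 90, Σd = 8, Σ1 = 4.
Moment sums: Σd^2·f = 7126, Σd·f = 820, Σf = 152.
XᵀX·[α, β, γ]ᵀ = Xᵀf becomes [[4434, 548, 90]; [548, 90, 8]; [90, 8, 4]]·[α, β, γ]ᵀ = [7126, 820, 152]ᵀ.
Inverting the 3×3 Gram matrix, [α, β, γ]ᵀ = [42178/21421, -60382/21421, -14243/21421]ᵀ.

α = 1.9690, β = -2.8188, γ = -0.6649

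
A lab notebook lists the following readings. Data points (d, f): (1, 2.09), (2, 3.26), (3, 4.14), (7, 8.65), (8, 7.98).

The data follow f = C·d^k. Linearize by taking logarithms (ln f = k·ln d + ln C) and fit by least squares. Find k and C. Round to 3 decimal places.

k = 0.688, C = 2.043

With ln fᵢ as the transformed response and ln dᵢ as the regressor:
XᵀX = [[9.7980, 5.8171]; [5.8171, 5]], rhs = [10.8972, 7.5741]ᵀ  (here Σln d = 5.8171, Σ(ln d)² = 9.7980, Σln f = 7.5741, Σln d·ln f = 10.8972).
Solving (det = 15.1514): k = 0.68816, ln C = 0.71419, so C = exp(0.71419) = 2.04254.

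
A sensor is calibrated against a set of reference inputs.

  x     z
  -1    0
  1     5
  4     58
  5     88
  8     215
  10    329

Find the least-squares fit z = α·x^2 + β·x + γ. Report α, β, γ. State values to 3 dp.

α = 3.048, β = 2.501, γ = -0.588

Entries of MᵀM: Σx^2·x^2 = 14979, Σx^2·x = 1701, Σx^2 = 207, Σx·x = 207, Σx = 27, Σ1 = 6.
Moment sums: Σx^2·z = 49793, Σx·z = 5687, Σz = 695.
Normal equations: [[14979, 1701, 207]; [1701, 207, 27]; [207, 27, 6]]·[α, β, γ]ᵀ = [49793, 5687, 695]ᵀ.
Row-reducing yields α = 695/228, β = 1711/684, γ = -67/114.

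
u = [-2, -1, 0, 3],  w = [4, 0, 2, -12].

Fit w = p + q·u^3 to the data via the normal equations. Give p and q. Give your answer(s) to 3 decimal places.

p = 0.576, q = -0.461

Entries of MᵀM: Σ1 = 4, Σu^3 = 18, Σu^3·u^3 = 794.
And Σw = -6, Σu^3·w = -356.
Determinant 4·794 − 18² = 2852.
p = ((-6)·794 − 18·(-356))/2852 = 411/713; q = (4·(-356) − 18·(-6))/2852 = -329/713.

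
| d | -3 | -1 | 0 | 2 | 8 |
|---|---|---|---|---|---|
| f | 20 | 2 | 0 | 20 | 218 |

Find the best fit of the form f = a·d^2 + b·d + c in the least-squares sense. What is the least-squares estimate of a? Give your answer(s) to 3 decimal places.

a = 3.024

Forming AᵀA = [[4194, 492, 78]; [492, 78, 6]; [78, 6, 5]] and Aᵀf = [14214, 1722, 260]ᵀ gives AᵀA·[a, b, c]ᵀ = Aᵀf.
Inverting the 3×3 Gram matrix, [a, b, c]ᵀ = [21867/7231, 20959/7231, 9736/7231]ᵀ.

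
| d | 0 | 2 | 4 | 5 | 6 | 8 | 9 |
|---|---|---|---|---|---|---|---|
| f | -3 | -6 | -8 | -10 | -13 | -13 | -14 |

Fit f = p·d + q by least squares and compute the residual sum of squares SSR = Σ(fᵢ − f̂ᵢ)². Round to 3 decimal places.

SSR = 5.371

Setting ∂/∂p … = 0 gives: 226·p + 34·q = -402;  34·p + 7·q = -67.
Eliminating q: 7·(row 1) − 34·(row 2) gives 426·p = 7·(-402) − 34·(-67) = -536, so p = -268/213.
Then q = ((-67) − 34·(-268/213))/7 = -737/213.
Residuals: 98/213, -5/213, 35/71, -53/213, -424/213, 112/213, 167/213; SSR = 1144/213.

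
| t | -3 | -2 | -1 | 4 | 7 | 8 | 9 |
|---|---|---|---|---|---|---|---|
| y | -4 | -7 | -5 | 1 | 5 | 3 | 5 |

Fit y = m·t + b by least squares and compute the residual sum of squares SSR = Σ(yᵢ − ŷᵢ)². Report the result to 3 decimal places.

Entries of XᵀX: Σt·t = 224, Σt = 22, Σ1 = 7.
Right-hand side: Σt·y = 139, Σy = -2.
So XᵀX·[m, b]ᵀ = Xᵀy: [[224, 22]; [22, 7]]·[m, b]ᵀ = [139, -2]ᵀ.
det = 224·7 − 22² = 1084.
m = (139·7 − 22·(-2))/1084 = 1017/1084; b = (224·(-2) − 22·139)/1084 = -1753/542.
Residuals: 2221/1084, -512/271, -897/1084, 261/542, 1807/1084, -689/542, -227/1084; SSR = 14225/1084.

SSR = 13.123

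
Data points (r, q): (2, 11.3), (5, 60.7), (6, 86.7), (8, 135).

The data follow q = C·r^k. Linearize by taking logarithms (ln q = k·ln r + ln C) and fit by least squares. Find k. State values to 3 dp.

Linearized form: ln q = k·ln r + ln C. From the 4 transformed points,
Sums: Σln r = 6.1738, Σ(ln r)² = 10.6052, Σln q = 15.8985, Σln r·ln q = 26.4849.
Normal system: [[10.6052, 6.1738]; [6.1738, 4]]·[k, ln C]ᵀ = [26.4849, 15.8985]ᵀ.
Slope k = (n·Σln r·ln q − Σln r·Σln q)/(n·Σ(ln r)² − (Σln r)²) = (4·26.4849 − 6.1738·15.8985)/4.3053 = 1.80843; ln C = (Σln q − k·Σln r)/n = 1.18341.

k = 1.808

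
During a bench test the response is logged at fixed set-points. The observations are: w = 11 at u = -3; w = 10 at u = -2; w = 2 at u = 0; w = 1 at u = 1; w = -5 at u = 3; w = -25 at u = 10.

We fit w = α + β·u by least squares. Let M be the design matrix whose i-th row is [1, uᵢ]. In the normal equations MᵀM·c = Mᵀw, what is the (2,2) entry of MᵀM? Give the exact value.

123

Row 2 ↔ basis u, column 2 ↔ basis u, so (MᵀM)_{2,2} = Σᵢ (u)·(u) = (-3)·(-3) + (-2)·(-2) + (0)·(0) + (1)·(1) + (3)·(3) + (10)·(10) = 123.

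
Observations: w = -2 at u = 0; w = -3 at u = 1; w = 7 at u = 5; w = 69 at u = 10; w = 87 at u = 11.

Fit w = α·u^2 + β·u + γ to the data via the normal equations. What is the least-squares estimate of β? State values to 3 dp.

β = -3.483

Normal-equation sums: Σu^2·u^2 = 25267, Σu^2·u = 2457, Σu^2 = 247, Σu·u = 247, Σu = 27, Σ1 = 5.
For Xᵀw: Σu^2·w = 17599, Σu·w = 1679, Σw = 158.
So XᵀX·[α, β, γ]ᵀ = Xᵀw: [[25267, 2457, 247]; [2457, 247, 27]; [247, 27, 5]]·[α, β, γ]ᵀ = [17599, 1679, 158]ᵀ.
Solving the 3×3 system (Gaussian elimination) gives α = 31797/30310, β = -105577/30310, γ = -4286/3031.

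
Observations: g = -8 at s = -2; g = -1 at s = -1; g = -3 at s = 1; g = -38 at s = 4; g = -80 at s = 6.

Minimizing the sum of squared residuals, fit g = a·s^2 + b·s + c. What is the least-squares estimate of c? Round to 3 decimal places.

c = -0.494

AᵀA·[a, b, c]ᵀ = Aᵀg reads: 1570·a + 272·b + 58·c = -3524;  272·a + 58·b + 8·c = -618;  58·a + 8·b + 5·c = -130.
Solving the 3×3 system (Gaussian elimination) gives a = -22064/10551, b = -8231/10551, c = -1738/3517.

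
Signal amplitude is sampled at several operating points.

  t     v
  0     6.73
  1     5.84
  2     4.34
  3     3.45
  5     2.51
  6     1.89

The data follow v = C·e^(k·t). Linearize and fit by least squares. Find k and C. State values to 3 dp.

Let Y = ln v. Fitting Y = k·t + ln C by least squares:
Sums: Σt = 17.0000, Σ(t)² = 75.0000, Σln v = 7.9344, Σt·ln v = 16.8365.
Normal system: [[75.0000, 17.0000]; [17.0000, 6]]·[k, ln C]ᵀ = [16.8365, 7.9344]ᵀ.
Solving (det = 161.0000): k = -0.21035, ln C = 1.91839, so C = exp(1.91839) = 6.80999.

k = -0.210, C = 6.810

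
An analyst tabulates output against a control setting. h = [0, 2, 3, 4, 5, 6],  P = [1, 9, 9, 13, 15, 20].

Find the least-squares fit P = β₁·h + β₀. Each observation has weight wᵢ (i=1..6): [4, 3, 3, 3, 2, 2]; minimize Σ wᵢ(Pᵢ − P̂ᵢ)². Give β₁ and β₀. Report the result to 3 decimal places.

With design matrix X, XᵀWX = [[209, 49]; [49, 17]] and XᵀWP = [681, 167]ᵀ.
Eliminating β₀: 17·(row 1) − 49·(row 2) gives 1152·β₁ = 17·681 − 49·167 = 3394, so β₁ = 1697/576.
Then β₀ = (167 − 49·(1697/576))/17 = 767/576.

β₁ = 2.946, β₀ = 1.332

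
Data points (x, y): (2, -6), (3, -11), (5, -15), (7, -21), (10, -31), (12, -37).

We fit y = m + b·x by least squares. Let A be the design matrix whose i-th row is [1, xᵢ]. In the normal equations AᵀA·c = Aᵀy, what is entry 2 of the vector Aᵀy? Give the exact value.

Entry 2 ↔ basis x, so (Aᵀy)_{2} = Σᵢ (x)·yᵢ = (2)·(-6) + (3)·(-11) + (5)·(-15) + (7)·(-21) + (10)·(-31) + (12)·(-37) = -1021.

-1021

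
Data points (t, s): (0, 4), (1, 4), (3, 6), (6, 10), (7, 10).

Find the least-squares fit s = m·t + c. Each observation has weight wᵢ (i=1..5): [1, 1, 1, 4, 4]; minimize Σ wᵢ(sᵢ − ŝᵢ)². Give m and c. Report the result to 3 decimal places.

Setting ∂/∂m … = 0 gives: 350·m + 56·c = 542;  56·m + 11·c = 94.
(Σwᵢ·t·t = 350, Σwᵢ·t = 56, Σwᵢ·1 = 11, Σwᵢ·t·s = 542, Σwᵢ·s = 94.)
Eliminating c: 11·(row 1) − 56·(row 2) gives 714·m = 11·542 − 56·94 = 698, so m = 349/357.
Then c = (94 − 56·(349/357))/11 = 182/51.

m = 0.978, c = 3.569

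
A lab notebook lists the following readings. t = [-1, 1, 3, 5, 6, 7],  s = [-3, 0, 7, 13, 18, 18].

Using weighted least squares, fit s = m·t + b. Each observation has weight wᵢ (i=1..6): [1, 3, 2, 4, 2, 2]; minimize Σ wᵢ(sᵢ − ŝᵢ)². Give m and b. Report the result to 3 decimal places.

XᵀWX·[m, b]ᵀ = XᵀWs reads: 292·m + 54·b = 773;  54·m + 14·b = 135.
Eliminating b: 14·(row 1) − 54·(row 2) gives 1172·m = 14·773 − 54·135 = 3532, so m = 883/293.
Then b = (135 − 54·(883/293))/14 = -1161/586.

m = 3.014, b = -1.981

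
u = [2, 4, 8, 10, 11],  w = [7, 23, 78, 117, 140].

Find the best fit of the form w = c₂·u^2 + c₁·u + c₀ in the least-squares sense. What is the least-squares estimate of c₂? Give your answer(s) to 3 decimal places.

Entries of AᵀA: Σu^2·u^2 = 29009, Σu^2·u = 2915, Σu^2 = 305, Σu·u = 305, Σu = 35, Σ1 = 5.
And Σu^2·w = 34028, Σu·w = 3440, Σw = 365.
Solving the 3×3 system (Gaussian elimination) gives c₂ = 43/44, c₁ = 45/22, c₀ = -41/44.

c₂ = 0.977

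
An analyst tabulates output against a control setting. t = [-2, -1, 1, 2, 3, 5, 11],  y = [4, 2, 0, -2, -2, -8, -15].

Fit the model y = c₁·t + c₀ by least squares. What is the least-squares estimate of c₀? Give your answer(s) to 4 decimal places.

Compute the Gram sums: Σt·t = 165, Σt = 19, Σ1 = 7.
And Σt·y = -225, Σy = -21.
Determinant 165·7 − 19² = 794.
c₁ = ((-225)·7 − 19·(-21))/794 = -588/397; c₀ = (165·(-21) − 19·(-225))/794 = 405/397.

c₀ = 1.0202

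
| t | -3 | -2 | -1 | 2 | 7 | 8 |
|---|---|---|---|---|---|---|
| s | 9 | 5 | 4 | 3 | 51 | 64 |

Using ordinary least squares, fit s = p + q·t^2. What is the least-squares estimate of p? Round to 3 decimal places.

AᵀA·[p, q]ᵀ = Aᵀs reads: 6·p + 131·q = 136;  131·p + 6611·q = 6712.
(Σ1 = 6, Σt^2 = 131, Σt^2·t^2 = 6611, Σs = 136, Σt^2·s = 6712.)
Determinant 6·6611 − 131² = 22505.
p = (136·6611 − 131·6712)/22505 = 2832/3215; q = (6·6712 − 131·136)/22505 = 3208/3215.

p = 0.881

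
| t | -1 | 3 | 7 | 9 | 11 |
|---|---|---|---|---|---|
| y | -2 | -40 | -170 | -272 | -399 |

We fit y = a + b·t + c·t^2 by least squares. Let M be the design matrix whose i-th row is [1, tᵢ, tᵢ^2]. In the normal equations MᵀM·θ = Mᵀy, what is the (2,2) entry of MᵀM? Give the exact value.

Row 2 ↔ basis t, column 2 ↔ basis t, so (MᵀM)_{2,2} = Σᵢ (t)·(t) = (-1)·(-1) + (3)·(3) + (7)·(7) + (9)·(9) + (11)·(11) = 261.

261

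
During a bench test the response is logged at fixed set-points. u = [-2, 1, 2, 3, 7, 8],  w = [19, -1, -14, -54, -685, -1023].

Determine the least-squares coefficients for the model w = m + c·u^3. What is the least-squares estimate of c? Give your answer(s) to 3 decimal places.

MᵀM·[m, c]ᵀ = Mᵀw reads: 6·m + 883·c = -1758;  883·m + 380651·c = -760454.
Eliminating c: 380651·(row 1) − 883·(row 2) gives 1504217·m = 380651·(-1758) − 883·(-760454) = 2296424, so m = 176648/115709.
Then c = ((-760454) − 883·(176648/115709))/380651 = -231570/115709.

c = -2.001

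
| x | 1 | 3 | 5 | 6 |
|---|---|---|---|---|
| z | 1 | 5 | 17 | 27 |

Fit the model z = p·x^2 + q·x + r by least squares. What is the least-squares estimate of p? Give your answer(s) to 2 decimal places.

p = 1.10

Entries of AᵀA: Σx^2·x^2 = 2003, Σx^2·x = 369, Σx^2 = 71, Σx·x = 71, Σx = 15, Σ1 = 4.
And Σx^2·z = 1443, Σx·z = 263, Σz = 50.
AᵀA·[p, q, r]ᵀ = Aᵀz becomes [[2003, 369, 71]; [369, 71, 15]; [71, 15, 4]]·[p, q, r]ᵀ = [1443, 263, 50]ᵀ.
Row-reducing yields p = 218/199, q = -500/199, r = 493/199.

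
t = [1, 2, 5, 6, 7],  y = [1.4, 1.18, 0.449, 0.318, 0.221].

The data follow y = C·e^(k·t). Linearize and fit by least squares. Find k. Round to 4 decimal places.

k = -0.3123

With ln yᵢ as the transformed response and tᵢ as the regressor:
Σt = 21.0000, Σ(t)² = 115.0000, Σln y = -2.9540, Σt·ln y = -20.7775.
Equations: 115.0000·k + 21.0000·ln C = -20.7775;  21.0000·k + 5·ln C = -2.9540.
Slope k = (n·Σt·ln y − Σt·Σln y)/(n·Σ(t)² − (Σt)²) = (5·-20.7775 − 21.0000·-2.9540)/134.0000 = -0.31233; ln C = (Σln y − k·Σt)/n = 0.72099.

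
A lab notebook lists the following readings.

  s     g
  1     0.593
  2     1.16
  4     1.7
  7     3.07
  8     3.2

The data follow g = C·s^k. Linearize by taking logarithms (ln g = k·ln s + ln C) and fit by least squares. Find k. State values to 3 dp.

Let Y = ln g. Fitting Y = k·ln s + ln C by least squares:
XᵀX = [[10.5129, 6.1048]; [6.1048, 5]], rhs = [5.4399, 2.4413]ᵀ  (here Σln s = 6.1048, Σ(ln s)² = 10.5129, Σln g = 2.4413, Σln s·ln g = 5.4399).
Solving (det = 15.2960): k = 0.80384, ln C = -0.49320.

k = 0.804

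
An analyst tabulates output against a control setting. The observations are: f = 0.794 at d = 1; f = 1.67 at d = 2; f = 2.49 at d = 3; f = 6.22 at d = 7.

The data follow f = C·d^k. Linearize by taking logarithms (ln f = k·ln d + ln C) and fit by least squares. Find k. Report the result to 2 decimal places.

Linearized form: ln f = k·ln d + ln C. From the 4 transformed points,
Σln d = 3.7377, Σ(ln d)² = 5.4740, Σln f = 3.0222, Σln d·ln f = 4.9144.
Normal system: [[5.4740, 3.7377]; [3.7377, 4]]·[k, ln C]ᵀ = [4.9144, 3.0222]ᵀ.
Solving (det = 7.9257): k = 1.05499, ln C = -0.23025.

k = 1.05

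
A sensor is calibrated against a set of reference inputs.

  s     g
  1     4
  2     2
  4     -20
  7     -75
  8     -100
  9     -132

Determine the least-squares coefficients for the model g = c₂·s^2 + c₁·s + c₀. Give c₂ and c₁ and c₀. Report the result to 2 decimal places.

Sums needed: Σs^2·s^2 = 13331, Σs^2·s = 1657, Σs^2 = 215, Σs·s = 215, Σs = 31, Σ1 = 6.
Moment sums: Σs^2·g = -21075, Σs·g = -2585, Σg = -321.
Normal equations: [[13331, 1657, 215]; [1657, 215, 31]; [215, 31, 6]]·[c₂, c₁, c₀]ᵀ = [-21075, -2585, -321]ᵀ.
Inverting the 3×3 Gram matrix, [c₂, c₁, c₀]ᵀ = [-28303/15360, 22379/15360, 12801/2560]ᵀ.

c₂ = -1.84, c₁ = 1.46, c₀ = 5.00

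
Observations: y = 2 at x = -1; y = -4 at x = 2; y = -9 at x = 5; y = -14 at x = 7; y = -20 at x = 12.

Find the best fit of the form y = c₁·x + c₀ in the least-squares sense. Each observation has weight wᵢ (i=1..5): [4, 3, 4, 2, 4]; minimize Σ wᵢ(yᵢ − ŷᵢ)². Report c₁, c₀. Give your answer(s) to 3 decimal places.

c₁ = -1.698, c₀ = -0.315

The normal equations are: 790·c₁ + 84·c₀ = -1368;  84·c₁ + 17·c₀ = -148.
Determinant 790·17 − 84² = 6374.
c₁ = ((-1368)·17 − 84·(-148))/6374 = -5412/3187; c₀ = (790·(-148) − 84·(-1368))/6374 = -1004/3187.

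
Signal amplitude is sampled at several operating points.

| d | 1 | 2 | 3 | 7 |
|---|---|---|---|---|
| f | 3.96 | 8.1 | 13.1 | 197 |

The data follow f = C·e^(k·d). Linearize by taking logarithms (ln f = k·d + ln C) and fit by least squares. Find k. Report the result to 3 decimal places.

k = 0.649

Linearized form: ln f = k·d + ln C. From the 4 transformed points,
XᵀX = [[63.0000, 13.0000]; [13.0000, 4]], rhs = [50.2602, 11.3239]ᵀ  (here Σd = 13.0000, Σ(d)² = 63.0000, Σln f = 11.3239, Σd·ln f = 50.2602).
Slope k = (n·Σd·ln f − Σd·Σln f)/(n·Σ(d)² − (Σd)²) = (4·50.2602 − 13.0000·11.3239)/83.0000 = 0.64855; ln C = (Σln f − k·Σd)/n = 0.72318.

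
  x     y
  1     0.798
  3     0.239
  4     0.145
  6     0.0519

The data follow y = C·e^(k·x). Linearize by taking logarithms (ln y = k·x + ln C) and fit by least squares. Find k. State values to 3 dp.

k = -0.545

With ln yᵢ as the transformed response and xᵢ as the regressor:
Σx = 14.0000, Σ(x)² = 62.0000, Σln y = -6.5464, Σx·ln y = -29.9942.
Equations: 62.0000·k + 14.0000·ln C = -29.9942;  14.0000·k + 4·ln C = -6.5464.
Solving (det = 52.0000): k = -0.54476, ln C = 0.27005.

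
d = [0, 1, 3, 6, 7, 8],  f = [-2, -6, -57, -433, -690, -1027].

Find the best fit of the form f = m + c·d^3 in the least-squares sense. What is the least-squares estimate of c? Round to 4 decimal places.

c = -2.0004

Forming MᵀM = [[6, 1099]; [1099, 427179]] and Mᵀf = [-2215, -857567]ᵀ gives MᵀM·[m, c]ᵀ = Mᵀf.
Determinant 6·427179 − 1099² = 1355273.
m = ((-2215)·427179 − 1099·(-857567))/1355273 = -3735352/1355273; c = (6·(-857567) − 1099·(-2215))/1355273 = -2711117/1355273.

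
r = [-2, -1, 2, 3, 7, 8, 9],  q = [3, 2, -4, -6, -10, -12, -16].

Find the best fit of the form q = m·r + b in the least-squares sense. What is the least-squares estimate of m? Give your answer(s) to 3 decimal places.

Sums needed: Σr·r = 212, Σr = 26, Σ1 = 7.
And Σr·q = -344, Σq = -43.
Normal equations: [[212, 26]; [26, 7]]·[m, b]ᵀ = [-344, -43]ᵀ.
det = 212·7 − 26² = 808.
m = ((-344)·7 − 26·(-43))/808 = -645/404; b = (212·(-43) − 26·(-344))/808 = -43/202.

m = -1.597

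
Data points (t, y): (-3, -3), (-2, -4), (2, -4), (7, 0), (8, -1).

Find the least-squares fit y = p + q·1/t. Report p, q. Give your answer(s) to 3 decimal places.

Sums needed: Σ1 = 5, Σ1/t = -11/168, Σ1/t·1/t = 18265/28224.
For Xᵀy: Σy = -12, Σ1/t·y = 7/8.
Determinant 5·(18265/28224) − (-11/168)² = 22801/7056.
p = ((-12)·(18265/28224) − (-11/168)·(7/8))/(22801/7056) = -217563/91204; q = (5·(7/8) − (-11/168)·(-12))/(22801/7056) = 25326/22801.

p = -2.385, q = 1.111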